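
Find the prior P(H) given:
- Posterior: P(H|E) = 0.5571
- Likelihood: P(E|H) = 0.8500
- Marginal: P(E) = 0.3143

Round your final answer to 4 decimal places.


From Bayes' theorem: P(H|E) = P(E|H) × P(H) / P(E)

Rearranging for P(H):
P(H) = P(H|E) × P(E) / P(E|H)
     = 0.5571 × 0.3143 / 0.8500
     = 0.17509653 / 0.8500
     = 0.2060


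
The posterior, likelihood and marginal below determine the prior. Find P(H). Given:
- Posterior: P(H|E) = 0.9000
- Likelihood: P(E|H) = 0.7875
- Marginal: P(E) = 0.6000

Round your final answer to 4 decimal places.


From Bayes' theorem: P(H|E) = P(E|H) × P(H) / P(E)

Rearranging for P(H):
P(H) = P(H|E) × P(E) / P(E|H)
     = 0.9000 × 0.6000 / 0.7875
     = 0.54000000 / 0.7875
     = 0.6857


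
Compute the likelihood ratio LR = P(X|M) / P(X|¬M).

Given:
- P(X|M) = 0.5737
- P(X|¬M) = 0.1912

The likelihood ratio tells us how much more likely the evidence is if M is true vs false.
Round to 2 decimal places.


Likelihood Ratio (LR) = P(X|M) / P(X|¬M)

LR = 0.5737 / 0.1912
   = 3.00

The evidence is 3.00 times more likely if M is true than if M is false.
Since LR > 1, the evidence supports M over ¬M.


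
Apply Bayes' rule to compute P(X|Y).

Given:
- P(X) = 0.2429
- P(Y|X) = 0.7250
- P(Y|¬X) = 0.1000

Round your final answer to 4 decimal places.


Bayes' theorem: P(X|Y) = P(Y|X) × P(X) / P(Y)

Step 1: Calculate P(Y) using law of total probability
P(Y) = P(Y|X)P(X) + P(Y|¬X)P(¬X)
     = 0.7250 × 0.2429 + 0.1000 × 0.7571
     = 0.17610250 + 0.07571000
     = 0.25181250

Step 2: Apply Bayes' theorem
P(X|Y) = P(Y|X) × P(X) / P(Y)
       = 0.17610250 / 0.25181250
       = 0.6993


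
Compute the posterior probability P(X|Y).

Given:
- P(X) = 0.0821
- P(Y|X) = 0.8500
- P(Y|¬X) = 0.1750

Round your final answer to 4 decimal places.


Bayes' theorem: P(X|Y) = P(Y|X) × P(X) / P(Y)

Step 1: Calculate P(Y) using law of total probability
P(Y) = P(Y|X)P(X) + P(Y|¬X)P(¬X)
     = 0.8500 × 0.0821 + 0.1750 × 0.9179
     = 0.06978500 + 0.16063250
     = 0.23041750

Step 2: Apply Bayes' theorem
P(X|Y) = P(Y|X) × P(X) / P(Y)
       = 0.06978500 / 0.23041750
       = 0.3029


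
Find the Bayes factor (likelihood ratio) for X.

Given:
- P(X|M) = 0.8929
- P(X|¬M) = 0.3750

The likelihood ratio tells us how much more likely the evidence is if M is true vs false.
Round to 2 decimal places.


Likelihood Ratio (LR) = P(X|M) / P(X|¬M)

LR = 0.8929 / 0.3750
   = 2.38

The evidence is 2.38 times more likely if M is true than if M is false.
Because LR exceeds 1, X is evidence for M.


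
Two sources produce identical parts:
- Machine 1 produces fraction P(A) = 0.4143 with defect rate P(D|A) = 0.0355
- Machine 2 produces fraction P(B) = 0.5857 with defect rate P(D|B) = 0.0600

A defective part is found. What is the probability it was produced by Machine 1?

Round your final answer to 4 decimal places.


Let A = from Machine 1, D = defective

Given:
- P(A) = 0.4143, P(B) = 0.5857
- P(D|A) = 0.0355, P(D|B) = 0.0600

Step 1: Find P(D)
P(D) = P(D|A)P(A) + P(D|B)P(B)
     = 0.0355 × 0.4143 + 0.0600 × 0.5857
     = 0.01470765 + 0.03514200
     = 0.04984965

Step 2: Apply Bayes' theorem
P(A|D) = P(D|A)P(A) / P(D)
       = 0.01470765 / 0.04984965
       = 0.2950


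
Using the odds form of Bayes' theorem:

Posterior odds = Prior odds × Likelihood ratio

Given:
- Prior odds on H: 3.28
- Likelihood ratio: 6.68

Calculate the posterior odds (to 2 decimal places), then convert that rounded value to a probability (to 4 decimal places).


Step 1: Calculate posterior odds
Posterior odds = Prior odds × LR
               = 3.28 × 6.68
               = 21.91

Step 2: Convert to probability
P(H|E) = Posterior odds / (1 + Posterior odds)
       = 21.91 / (1 + 21.91)
       = 21.91 / 22.91
       = 0.9564

The evidence increased P(H) from 0.7664 to 0.9564.


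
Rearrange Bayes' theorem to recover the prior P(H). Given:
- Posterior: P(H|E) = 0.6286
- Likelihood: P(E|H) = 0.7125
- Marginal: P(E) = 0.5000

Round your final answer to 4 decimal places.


From Bayes' theorem: P(H|E) = P(E|H) × P(H) / P(E)

Rearranging for P(H):
P(H) = P(H|E) × P(E) / P(E|H)
     = 0.6286 × 0.5000 / 0.7125
     = 0.31430000 / 0.7125
     = 0.4411


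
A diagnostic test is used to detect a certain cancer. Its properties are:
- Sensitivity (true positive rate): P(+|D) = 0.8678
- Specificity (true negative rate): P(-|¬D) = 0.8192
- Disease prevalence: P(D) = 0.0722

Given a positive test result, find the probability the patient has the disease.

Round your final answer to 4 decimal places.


Let D = has disease, + = positive test

Given:
- P(D) = 0.0722 (prevalence)
- P(+|D) = 0.8678 (sensitivity)
- P(-|¬D) = 0.8192 (specificity)
- P(+|¬D) = 0.1808 (false positive rate = 1 - specificity)

Step 1: Find P(+)
P(+) = P(+|D)P(D) + P(+|¬D)P(¬D)
     = 0.8678 × 0.0722 + 0.1808 × 0.9278
     = 0.06265516 + 0.16774624
     = 0.23040140

Step 2: Apply Bayes' theorem for P(D|+)
P(D|+) = P(+|D)P(D) / P(+)
       = 0.06265516 / 0.23040140
       = 0.2719


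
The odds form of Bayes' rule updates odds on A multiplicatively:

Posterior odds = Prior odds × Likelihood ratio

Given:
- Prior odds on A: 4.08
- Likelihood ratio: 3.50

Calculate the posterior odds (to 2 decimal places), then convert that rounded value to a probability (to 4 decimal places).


Step 1: Calculate posterior odds
Posterior odds = Prior odds × LR
               = 4.08 × 3.50
               = 14.28

Step 2: Convert to probability
P(A|E) = Posterior odds / (1 + Posterior odds)
       = 14.28 / (1 + 14.28)
       = 14.28 / 15.28
       = 0.9346

The evidence increased P(A) from 0.8031 to 0.9346.


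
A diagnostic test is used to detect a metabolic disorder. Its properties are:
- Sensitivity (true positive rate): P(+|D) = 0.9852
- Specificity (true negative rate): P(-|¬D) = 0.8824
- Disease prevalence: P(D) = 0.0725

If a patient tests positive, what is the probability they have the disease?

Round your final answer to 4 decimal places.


Let D = has disease, + = positive test

Given:
- P(D) = 0.0725 (prevalence)
- P(+|D) = 0.9852 (sensitivity)
- P(-|¬D) = 0.8824 (specificity)
- P(+|¬D) = 0.1176 (false positive rate = 1 - specificity)

Step 1: Find P(+)
P(+) = P(+|D)P(D) + P(+|¬D)P(¬D)
     = 0.9852 × 0.0725 + 0.1176 × 0.9275
     = 0.07142700 + 0.10907400
     = 0.18050100

Step 2: Apply Bayes' theorem for P(D|+)
P(D|+) = P(+|D)P(D) / P(+)
       = 0.07142700 / 0.18050100
       = 0.3957


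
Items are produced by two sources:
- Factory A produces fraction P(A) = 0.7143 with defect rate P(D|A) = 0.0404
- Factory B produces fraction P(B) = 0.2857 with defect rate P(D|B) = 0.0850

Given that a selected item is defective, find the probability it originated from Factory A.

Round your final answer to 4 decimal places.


Let A = from Factory A, D = defective

Given:
- P(A) = 0.7143, P(B) = 0.2857
- P(D|A) = 0.0404, P(D|B) = 0.0850

Step 1: Find P(D)
P(D) = P(D|A)P(A) + P(D|B)P(B)
     = 0.0404 × 0.7143 + 0.0850 × 0.2857
     = 0.02885772 + 0.02428450
     = 0.05314222

Step 2: Apply Bayes' theorem
P(A|D) = P(D|A)P(A) / P(D)
       = 0.02885772 / 0.05314222
       = 0.5430


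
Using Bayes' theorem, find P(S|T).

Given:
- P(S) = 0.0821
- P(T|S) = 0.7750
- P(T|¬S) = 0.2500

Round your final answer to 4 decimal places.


Bayes' theorem: P(S|T) = P(T|S) × P(S) / P(T)

Step 1: Calculate P(T) using law of total probability
P(T) = P(T|S)P(S) + P(T|¬S)P(¬S)
     = 0.7750 × 0.0821 + 0.2500 × 0.9179
     = 0.06362750 + 0.22947500
     = 0.29310250

Step 2: Apply Bayes' theorem
P(S|T) = P(T|S) × P(S) / P(T)
       = 0.06362750 / 0.29310250
       = 0.2171


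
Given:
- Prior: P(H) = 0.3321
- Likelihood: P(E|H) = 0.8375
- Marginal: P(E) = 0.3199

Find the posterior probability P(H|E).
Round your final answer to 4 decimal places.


Using Bayes' theorem:

P(H|E) = P(E|H) × P(H) / P(E)
       = 0.8375 × 0.3321 / 0.3199
       = 0.27813375 / 0.3199
       = 0.8694

The evidence strengthens our belief in H.
Prior: 0.3321 → Posterior: 0.8694


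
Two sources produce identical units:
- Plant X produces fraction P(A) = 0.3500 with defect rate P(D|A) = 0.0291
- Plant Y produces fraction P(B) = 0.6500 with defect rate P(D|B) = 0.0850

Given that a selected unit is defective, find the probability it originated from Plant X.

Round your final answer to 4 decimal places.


Let A = from Plant X, D = defective

Given:
- P(A) = 0.3500, P(B) = 0.6500
- P(D|A) = 0.0291, P(D|B) = 0.0850

Step 1: Find P(D)
P(D) = P(D|A)P(A) + P(D|B)P(B)
     = 0.0291 × 0.3500 + 0.0850 × 0.6500
     = 0.01018500 + 0.05525000
     = 0.06543500

Step 2: Apply Bayes' theorem
P(A|D) = P(D|A)P(A) / P(D)
       = 0.01018500 / 0.06543500
       = 0.1557


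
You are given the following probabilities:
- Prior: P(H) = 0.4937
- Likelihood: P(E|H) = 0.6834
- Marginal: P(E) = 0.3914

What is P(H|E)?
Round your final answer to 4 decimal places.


Using Bayes' theorem:

P(H|E) = P(E|H) × P(H) / P(E)
       = 0.6834 × 0.4937 / 0.3914
       = 0.33739458 / 0.3914
       = 0.8620

The evidence strengthens our belief in H.
Prior: 0.4937 → Posterior: 0.8620


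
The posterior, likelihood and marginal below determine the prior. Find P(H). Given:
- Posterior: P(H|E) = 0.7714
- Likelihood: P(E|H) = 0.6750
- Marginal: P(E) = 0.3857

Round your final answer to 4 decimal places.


From Bayes' theorem: P(H|E) = P(E|H) × P(H) / P(E)

Rearranging for P(H):
P(H) = P(H|E) × P(E) / P(E|H)
     = 0.7714 × 0.3857 / 0.6750
     = 0.29752898 / 0.6750
     = 0.4408


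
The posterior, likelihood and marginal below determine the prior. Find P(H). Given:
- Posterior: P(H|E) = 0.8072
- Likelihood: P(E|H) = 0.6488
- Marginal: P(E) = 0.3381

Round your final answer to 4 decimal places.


From Bayes' theorem: P(H|E) = P(E|H) × P(H) / P(E)

Rearranging for P(H):
P(H) = P(H|E) × P(E) / P(E|H)
     = 0.8072 × 0.3381 / 0.6488
     = 0.27291432 / 0.6488
     = 0.4206


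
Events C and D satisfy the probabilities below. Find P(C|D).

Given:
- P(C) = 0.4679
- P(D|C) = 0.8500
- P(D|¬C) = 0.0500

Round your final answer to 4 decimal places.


Bayes' theorem: P(C|D) = P(D|C) × P(C) / P(D)

Step 1: Calculate P(D) using law of total probability
P(D) = P(D|C)P(C) + P(D|¬C)P(¬C)
     = 0.8500 × 0.4679 + 0.0500 × 0.5321
     = 0.39771500 + 0.02660500
     = 0.42432000

Step 2: Apply Bayes' theorem
P(C|D) = P(D|C) × P(C) / P(D)
       = 0.39771500 / 0.42432000
       = 0.9373


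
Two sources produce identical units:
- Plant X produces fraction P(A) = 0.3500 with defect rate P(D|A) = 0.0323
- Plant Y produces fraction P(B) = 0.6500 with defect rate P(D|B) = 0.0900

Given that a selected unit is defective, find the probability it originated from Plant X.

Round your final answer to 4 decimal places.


Let A = from Plant X, D = defective

Given:
- P(A) = 0.3500, P(B) = 0.6500
- P(D|A) = 0.0323, P(D|B) = 0.0900

Step 1: Find P(D)
P(D) = P(D|A)P(A) + P(D|B)P(B)
     = 0.0323 × 0.3500 + 0.0900 × 0.6500
     = 0.01130500 + 0.05850000
     = 0.06980500

Step 2: Apply Bayes' theorem
P(A|D) = P(D|A)P(A) / P(D)
       = 0.01130500 / 0.06980500
       = 0.1620


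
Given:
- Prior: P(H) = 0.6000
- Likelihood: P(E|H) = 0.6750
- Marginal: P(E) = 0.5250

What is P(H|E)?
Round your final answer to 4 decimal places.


Using Bayes' theorem:

P(H|E) = P(E|H) × P(H) / P(E)
       = 0.6750 × 0.6000 / 0.5250
       = 0.40500000 / 0.5250
       = 0.7714

The evidence strengthens our belief in H.
Prior: 0.6000 → Posterior: 0.7714


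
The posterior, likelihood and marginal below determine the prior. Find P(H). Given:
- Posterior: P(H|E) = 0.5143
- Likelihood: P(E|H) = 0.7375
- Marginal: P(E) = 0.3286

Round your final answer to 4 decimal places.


From Bayes' theorem: P(H|E) = P(E|H) × P(H) / P(E)

Rearranging for P(H):
P(H) = P(H|E) × P(E) / P(E|H)
     = 0.5143 × 0.3286 / 0.7375
     = 0.16899898 / 0.7375
     = 0.2292


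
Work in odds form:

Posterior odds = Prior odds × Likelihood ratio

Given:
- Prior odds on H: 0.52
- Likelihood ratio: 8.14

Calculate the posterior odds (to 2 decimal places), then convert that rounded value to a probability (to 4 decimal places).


Step 1: Calculate posterior odds
Posterior odds = Prior odds × LR
               = 0.52 × 8.14
               = 4.23

Step 2: Convert to probability
P(H|E) = Posterior odds / (1 + Posterior odds)
       = 4.23 / (1 + 4.23)
       = 4.23 / 5.23
       = 0.8088

The evidence increased P(H) from 0.3421 to 0.8088.


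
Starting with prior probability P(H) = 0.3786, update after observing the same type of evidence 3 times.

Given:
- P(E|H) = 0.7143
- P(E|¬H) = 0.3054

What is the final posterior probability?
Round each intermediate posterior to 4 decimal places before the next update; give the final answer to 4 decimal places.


Sequential Bayesian updating:

Initial prior: P(H) = 0.3786

Update 1:
  P(E) = 0.7143 × 0.3786 + 0.3054 × 0.6214 = 0.27043398 + 0.18977556 = 0.46020954
  P(H|E) = 0.27043398 / 0.46020954 = 0.5876

Update 2:
  P(E) = 0.7143 × 0.5876 + 0.3054 × 0.4124 = 0.41972268 + 0.12594696 = 0.54566964
  P(H|E) = 0.41972268 / 0.54566964 = 0.7692

Update 3:
  P(E) = 0.7143 × 0.7692 + 0.3054 × 0.2308 = 0.54943956 + 0.07048632 = 0.61992588
  P(H|E) = 0.54943956 / 0.61992588 = 0.8863

Final posterior: 0.8863


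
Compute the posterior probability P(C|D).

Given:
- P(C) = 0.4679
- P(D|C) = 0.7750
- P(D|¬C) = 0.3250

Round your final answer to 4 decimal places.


Bayes' theorem: P(C|D) = P(D|C) × P(C) / P(D)

Step 1: Calculate P(D) using law of total probability
P(D) = P(D|C)P(C) + P(D|¬C)P(¬C)
     = 0.7750 × 0.4679 + 0.3250 × 0.5321
     = 0.36262250 + 0.17293250
     = 0.53555500

Step 2: Apply Bayes' theorem
P(C|D) = P(D|C) × P(C) / P(D)
       = 0.36262250 / 0.53555500
       = 0.6771


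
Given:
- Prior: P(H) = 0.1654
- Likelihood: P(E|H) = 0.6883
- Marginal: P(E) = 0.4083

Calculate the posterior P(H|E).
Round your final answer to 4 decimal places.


Using Bayes' theorem:

P(H|E) = P(E|H) × P(H) / P(E)
       = 0.6883 × 0.1654 / 0.4083
       = 0.11384482 / 0.4083
       = 0.2788

The evidence strengthens our belief in H.
Prior: 0.1654 → Posterior: 0.2788


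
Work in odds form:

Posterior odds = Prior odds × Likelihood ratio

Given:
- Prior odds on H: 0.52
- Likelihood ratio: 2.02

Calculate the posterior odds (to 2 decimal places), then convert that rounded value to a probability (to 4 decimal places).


Step 1: Calculate posterior odds
Posterior odds = Prior odds × LR
               = 0.52 × 2.02
               = 1.05

Step 2: Convert to probability
P(H|E) = Posterior odds / (1 + Posterior odds)
       = 1.05 / (1 + 1.05)
       = 1.05 / 2.05
       = 0.5122

The evidence increased P(H) from 0.3421 to 0.5122.


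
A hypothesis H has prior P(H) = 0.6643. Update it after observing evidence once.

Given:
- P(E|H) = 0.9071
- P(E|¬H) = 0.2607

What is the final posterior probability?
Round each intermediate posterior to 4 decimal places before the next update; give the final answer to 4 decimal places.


Sequential Bayesian updating:

Initial prior: P(H) = 0.6643

Update 1:
  P(E) = 0.9071 × 0.6643 + 0.2607 × 0.3357 = 0.60258653 + 0.08751699 = 0.69010352
  P(H|E) = 0.60258653 / 0.69010352 = 0.8732

Final posterior: 0.8732


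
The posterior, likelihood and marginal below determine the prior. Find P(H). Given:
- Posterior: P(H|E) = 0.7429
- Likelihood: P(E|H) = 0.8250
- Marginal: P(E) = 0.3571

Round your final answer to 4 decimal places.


From Bayes' theorem: P(H|E) = P(E|H) × P(H) / P(E)

Rearranging for P(H):
P(H) = P(H|E) × P(E) / P(E|H)
     = 0.7429 × 0.3571 / 0.8250
     = 0.26528959 / 0.8250
     = 0.3216


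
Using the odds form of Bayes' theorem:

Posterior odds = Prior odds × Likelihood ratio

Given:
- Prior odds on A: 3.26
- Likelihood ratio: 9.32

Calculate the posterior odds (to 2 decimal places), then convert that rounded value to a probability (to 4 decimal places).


Step 1: Calculate posterior odds
Posterior odds = Prior odds × LR
               = 3.26 × 9.32
               = 30.38

Step 2: Convert to probability
P(A|E) = Posterior odds / (1 + Posterior odds)
       = 30.38 / (1 + 30.38)
       = 30.38 / 31.38
       = 0.9681

The evidence increased P(A) from 0.7653 to 0.9681.


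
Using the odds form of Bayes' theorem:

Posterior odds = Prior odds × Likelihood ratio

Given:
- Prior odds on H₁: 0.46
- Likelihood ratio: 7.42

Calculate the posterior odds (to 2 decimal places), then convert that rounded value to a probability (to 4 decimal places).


Step 1: Calculate posterior odds
Posterior odds = Prior odds × LR
               = 0.46 × 7.42
               = 3.41

Step 2: Convert to probability
P(H₁|E) = Posterior odds / (1 + Posterior odds)
       = 3.41 / (1 + 3.41)
       = 3.41 / 4.41
       = 0.7732

The evidence increased P(H₁) from 0.3151 to 0.7732.


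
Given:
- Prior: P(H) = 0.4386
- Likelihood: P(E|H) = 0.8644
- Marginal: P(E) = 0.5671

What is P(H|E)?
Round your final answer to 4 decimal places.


Using Bayes' theorem:

P(H|E) = P(E|H) × P(H) / P(E)
       = 0.8644 × 0.4386 / 0.5671
       = 0.37912584 / 0.5671
       = 0.6685

The evidence strengthens our belief in H.
Prior: 0.4386 → Posterior: 0.6685


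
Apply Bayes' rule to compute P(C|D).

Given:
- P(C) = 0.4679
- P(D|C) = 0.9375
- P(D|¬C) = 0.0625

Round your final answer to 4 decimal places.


Bayes' theorem: P(C|D) = P(D|C) × P(C) / P(D)

Step 1: Calculate P(D) using law of total probability
P(D) = P(D|C)P(C) + P(D|¬C)P(¬C)
     = 0.9375 × 0.4679 + 0.0625 × 0.5321
     = 0.43865625 + 0.03325625
     = 0.47191250

Step 2: Apply Bayes' theorem
P(C|D) = P(D|C) × P(C) / P(D)
       = 0.43865625 / 0.47191250
       = 0.9295


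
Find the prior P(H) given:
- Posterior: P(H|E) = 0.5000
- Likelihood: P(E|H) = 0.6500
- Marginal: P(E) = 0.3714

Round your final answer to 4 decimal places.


From Bayes' theorem: P(H|E) = P(E|H) × P(H) / P(E)

Rearranging for P(H):
P(H) = P(H|E) × P(E) / P(E|H)
     = 0.5000 × 0.3714 / 0.6500
     = 0.18570000 / 0.6500
     = 0.2857


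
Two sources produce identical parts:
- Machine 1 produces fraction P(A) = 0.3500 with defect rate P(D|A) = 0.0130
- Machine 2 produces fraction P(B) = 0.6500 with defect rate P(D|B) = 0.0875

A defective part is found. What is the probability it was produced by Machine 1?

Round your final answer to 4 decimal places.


Let A = from Machine 1, D = defective

Given:
- P(A) = 0.3500, P(B) = 0.6500
- P(D|A) = 0.0130, P(D|B) = 0.0875

Step 1: Find P(D)
P(D) = P(D|A)P(A) + P(D|B)P(B)
     = 0.0130 × 0.3500 + 0.0875 × 0.6500
     = 0.00455000 + 0.05687500
     = 0.06142500

Step 2: Apply Bayes' theorem
P(A|D) = P(D|A)P(A) / P(D)
       = 0.00455000 / 0.06142500
       = 0.0741


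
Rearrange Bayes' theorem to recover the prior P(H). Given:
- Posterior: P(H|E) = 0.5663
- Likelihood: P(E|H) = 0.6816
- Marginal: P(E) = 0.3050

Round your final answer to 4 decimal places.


From Bayes' theorem: P(H|E) = P(E|H) × P(H) / P(E)

Rearranging for P(H):
P(H) = P(H|E) × P(E) / P(E|H)
     = 0.5663 × 0.3050 / 0.6816
     = 0.17272150 / 0.6816
     = 0.2534


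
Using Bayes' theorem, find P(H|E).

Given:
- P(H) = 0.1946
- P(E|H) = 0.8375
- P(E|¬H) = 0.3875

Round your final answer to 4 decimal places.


Bayes' theorem: P(H|E) = P(E|H) × P(H) / P(E)

Step 1: Calculate P(E) using law of total probability
P(E) = P(E|H)P(H) + P(E|¬H)P(¬H)
     = 0.8375 × 0.1946 + 0.3875 × 0.8054
     = 0.16297750 + 0.31209250
     = 0.47507000

Step 2: Apply Bayes' theorem
P(H|E) = P(E|H) × P(H) / P(E)
       = 0.16297750 / 0.47507000
       = 0.3431


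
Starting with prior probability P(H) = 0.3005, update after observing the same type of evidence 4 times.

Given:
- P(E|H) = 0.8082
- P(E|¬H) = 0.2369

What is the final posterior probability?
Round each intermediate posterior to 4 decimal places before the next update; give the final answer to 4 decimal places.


Sequential Bayesian updating:

Initial prior: P(H) = 0.3005

Update 1:
  P(E) = 0.8082 × 0.3005 + 0.2369 × 0.6995 = 0.24286410 + 0.16571155 = 0.40857565
  P(H|E) = 0.24286410 / 0.40857565 = 0.5944

Update 2:
  P(E) = 0.8082 × 0.5944 + 0.2369 × 0.4056 = 0.48039408 + 0.09608664 = 0.57648072
  P(H|E) = 0.48039408 / 0.57648072 = 0.8333

Update 3:
  P(E) = 0.8082 × 0.8333 + 0.2369 × 0.1667 = 0.67347306 + 0.03949123 = 0.71296429
  P(H|E) = 0.67347306 / 0.71296429 = 0.9446

Update 4:
  P(E) = 0.8082 × 0.9446 + 0.2369 × 0.0554 = 0.76342572 + 0.01312426 = 0.77654998
  P(H|E) = 0.76342572 / 0.77654998 = 0.9831

Final posterior: 0.9831


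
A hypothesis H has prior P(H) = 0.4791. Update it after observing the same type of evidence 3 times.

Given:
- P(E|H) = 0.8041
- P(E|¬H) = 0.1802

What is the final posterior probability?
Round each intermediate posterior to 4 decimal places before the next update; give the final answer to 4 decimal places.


Sequential Bayesian updating:

Initial prior: P(H) = 0.4791

Update 1:
  P(E) = 0.8041 × 0.4791 + 0.1802 × 0.5209 = 0.38524431 + 0.09386618 = 0.47911049
  P(H|E) = 0.38524431 / 0.47911049 = 0.8041

Update 2:
  P(E) = 0.8041 × 0.8041 + 0.1802 × 0.1959 = 0.64657681 + 0.03530118 = 0.68187799
  P(H|E) = 0.64657681 / 0.68187799 = 0.9482

Update 3:
  P(E) = 0.8041 × 0.9482 + 0.1802 × 0.0518 = 0.76244762 + 0.00933436 = 0.77178198
  P(H|E) = 0.76244762 / 0.77178198 = 0.9879

Final posterior: 0.9879


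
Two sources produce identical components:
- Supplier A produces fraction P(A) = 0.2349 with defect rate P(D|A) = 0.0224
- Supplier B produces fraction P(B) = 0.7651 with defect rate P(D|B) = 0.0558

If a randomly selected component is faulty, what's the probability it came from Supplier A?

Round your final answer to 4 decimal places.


Let A = from Supplier A, D = faulty

Given:
- P(A) = 0.2349, P(B) = 0.7651
- P(D|A) = 0.0224, P(D|B) = 0.0558

Step 1: Find P(D)
P(D) = P(D|A)P(A) + P(D|B)P(B)
     = 0.0224 × 0.2349 + 0.0558 × 0.7651
     = 0.00526176 + 0.04269258
     = 0.04795434

Step 2: Apply Bayes' theorem
P(A|D) = P(D|A)P(A) / P(D)
       = 0.00526176 / 0.04795434
       = 0.1097


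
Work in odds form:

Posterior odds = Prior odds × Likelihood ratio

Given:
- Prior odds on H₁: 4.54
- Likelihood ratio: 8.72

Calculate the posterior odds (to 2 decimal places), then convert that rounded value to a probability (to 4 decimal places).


Step 1: Calculate posterior odds
Posterior odds = Prior odds × LR
               = 4.54 × 8.72
               = 39.59

Step 2: Convert to probability
P(H₁|E) = Posterior odds / (1 + Posterior odds)
       = 39.59 / (1 + 39.59)
       = 39.59 / 40.59
       = 0.9754

The evidence increased P(H₁) from 0.8195 to 0.9754.


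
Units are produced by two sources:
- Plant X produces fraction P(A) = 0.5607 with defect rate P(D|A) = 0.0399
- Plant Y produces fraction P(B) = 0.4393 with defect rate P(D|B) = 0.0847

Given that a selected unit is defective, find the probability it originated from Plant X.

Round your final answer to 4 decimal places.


Let A = from Plant X, D = defective

Given:
- P(A) = 0.5607, P(B) = 0.4393
- P(D|A) = 0.0399, P(D|B) = 0.0847

Step 1: Find P(D)
P(D) = P(D|A)P(A) + P(D|B)P(B)
     = 0.0399 × 0.5607 + 0.0847 × 0.4393
     = 0.02237193 + 0.03720871
     = 0.05958064

Step 2: Apply Bayes' theorem
P(A|D) = P(D|A)P(A) / P(D)
       = 0.02237193 / 0.05958064
       = 0.3755


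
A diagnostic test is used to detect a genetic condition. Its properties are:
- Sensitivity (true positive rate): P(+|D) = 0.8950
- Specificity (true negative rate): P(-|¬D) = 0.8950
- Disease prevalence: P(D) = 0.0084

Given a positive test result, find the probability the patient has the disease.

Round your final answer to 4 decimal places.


Let D = has disease, + = positive test

Given:
- P(D) = 0.0084 (prevalence)
- P(+|D) = 0.8950 (sensitivity)
- P(-|¬D) = 0.8950 (specificity)
- P(+|¬D) = 0.1050 (false positive rate = 1 - specificity)

Step 1: Find P(+)
P(+) = P(+|D)P(D) + P(+|¬D)P(¬D)
     = 0.8950 × 0.0084 + 0.1050 × 0.9916
     = 0.00751800 + 0.10411800
     = 0.11163600

Step 2: Apply Bayes' theorem for P(D|+)
P(D|+) = P(+|D)P(D) / P(+)
       = 0.00751800 / 0.11163600
       = 0.0673


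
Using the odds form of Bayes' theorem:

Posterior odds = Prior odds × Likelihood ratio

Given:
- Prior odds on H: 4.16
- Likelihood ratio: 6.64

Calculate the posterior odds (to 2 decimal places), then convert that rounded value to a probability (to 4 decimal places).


Step 1: Calculate posterior odds
Posterior odds = Prior odds × LR
               = 4.16 × 6.64
               = 27.62

Step 2: Convert to probability
P(H|E) = Posterior odds / (1 + Posterior odds)
       = 27.62 / (1 + 27.62)
       = 27.62 / 28.62
       = 0.9651

The evidence increased P(H) from 0.8062 to 0.9651.


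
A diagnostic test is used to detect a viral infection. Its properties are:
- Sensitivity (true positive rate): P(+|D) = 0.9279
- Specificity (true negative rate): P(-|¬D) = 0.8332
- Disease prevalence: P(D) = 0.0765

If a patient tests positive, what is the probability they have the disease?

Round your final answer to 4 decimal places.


Let D = has disease, + = positive test

Given:
- P(D) = 0.0765 (prevalence)
- P(+|D) = 0.9279 (sensitivity)
- P(-|¬D) = 0.8332 (specificity)
- P(+|¬D) = 0.1668 (false positive rate = 1 - specificity)

Step 1: Find P(+)
P(+) = P(+|D)P(D) + P(+|¬D)P(¬D)
     = 0.9279 × 0.0765 + 0.1668 × 0.9235
     = 0.07098435 + 0.15403980
     = 0.22502415

Step 2: Apply Bayes' theorem for P(D|+)
P(D|+) = P(+|D)P(D) / P(+)
       = 0.07098435 / 0.22502415
       = 0.3155


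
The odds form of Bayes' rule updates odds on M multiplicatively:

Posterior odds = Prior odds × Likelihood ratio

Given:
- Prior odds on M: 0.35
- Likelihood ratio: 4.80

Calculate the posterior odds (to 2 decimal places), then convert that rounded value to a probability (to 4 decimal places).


Step 1: Calculate posterior odds
Posterior odds = Prior odds × LR
               = 0.35 × 4.80
               = 1.68

Step 2: Convert to probability
P(M|E) = Posterior odds / (1 + Posterior odds)
       = 1.68 / (1 + 1.68)
       = 1.68 / 2.68
       = 0.6269

The evidence increased P(M) from 0.2593 to 0.6269.


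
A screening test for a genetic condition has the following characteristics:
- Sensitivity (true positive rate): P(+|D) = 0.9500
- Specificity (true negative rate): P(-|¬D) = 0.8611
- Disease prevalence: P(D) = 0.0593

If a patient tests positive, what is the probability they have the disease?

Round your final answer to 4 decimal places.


Let D = has disease, + = positive test

Given:
- P(D) = 0.0593 (prevalence)
- P(+|D) = 0.9500 (sensitivity)
- P(-|¬D) = 0.8611 (specificity)
- P(+|¬D) = 0.1389 (false positive rate = 1 - specificity)

Step 1: Find P(+)
P(+) = P(+|D)P(D) + P(+|¬D)P(¬D)
     = 0.9500 × 0.0593 + 0.1389 × 0.9407
     = 0.05633500 + 0.13066323
     = 0.18699823

Step 2: Apply Bayes' theorem for P(D|+)
P(D|+) = P(+|D)P(D) / P(+)
       = 0.05633500 / 0.18699823
       = 0.3013


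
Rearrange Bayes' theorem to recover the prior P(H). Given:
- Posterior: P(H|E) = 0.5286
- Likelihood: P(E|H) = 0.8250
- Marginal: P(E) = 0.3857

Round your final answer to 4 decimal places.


From Bayes' theorem: P(H|E) = P(E|H) × P(H) / P(E)

Rearranging for P(H):
P(H) = P(H|E) × P(E) / P(E|H)
     = 0.5286 × 0.3857 / 0.8250
     = 0.20388102 / 0.8250
     = 0.2471


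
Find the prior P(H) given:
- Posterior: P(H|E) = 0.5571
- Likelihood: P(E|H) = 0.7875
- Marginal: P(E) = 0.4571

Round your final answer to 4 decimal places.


From Bayes' theorem: P(H|E) = P(E|H) × P(H) / P(E)

Rearranging for P(H):
P(H) = P(H|E) × P(E) / P(E|H)
     = 0.5571 × 0.4571 / 0.7875
     = 0.25465041 / 0.7875
     = 0.3234


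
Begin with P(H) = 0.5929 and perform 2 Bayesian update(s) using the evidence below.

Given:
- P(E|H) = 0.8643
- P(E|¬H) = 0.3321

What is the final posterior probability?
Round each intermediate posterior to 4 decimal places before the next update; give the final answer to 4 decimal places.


Sequential Bayesian updating:

Initial prior: P(H) = 0.5929

Update 1:
  P(E) = 0.8643 × 0.5929 + 0.3321 × 0.4071 = 0.51244347 + 0.13519791 = 0.64764138
  P(H|E) = 0.51244347 / 0.64764138 = 0.7912

Update 2:
  P(E) = 0.8643 × 0.7912 + 0.3321 × 0.2088 = 0.68383416 + 0.06934248 = 0.75317664
  P(H|E) = 0.68383416 / 0.75317664 = 0.9079

Final posterior: 0.9079


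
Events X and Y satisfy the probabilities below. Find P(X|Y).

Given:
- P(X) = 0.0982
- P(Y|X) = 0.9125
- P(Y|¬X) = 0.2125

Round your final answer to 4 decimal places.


Bayes' theorem: P(X|Y) = P(Y|X) × P(X) / P(Y)

Step 1: Calculate P(Y) using law of total probability
P(Y) = P(Y|X)P(X) + P(Y|¬X)P(¬X)
     = 0.9125 × 0.0982 + 0.2125 × 0.9018
     = 0.08960750 + 0.19163250
     = 0.28124000

Step 2: Apply Bayes' theorem
P(X|Y) = P(Y|X) × P(X) / P(Y)
       = 0.08960750 / 0.28124000
       = 0.3186


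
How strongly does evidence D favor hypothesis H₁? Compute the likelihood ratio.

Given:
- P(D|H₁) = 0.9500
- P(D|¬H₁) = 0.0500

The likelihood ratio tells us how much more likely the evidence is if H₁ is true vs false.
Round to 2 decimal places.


Likelihood Ratio (LR) = P(D|H₁) / P(D|¬H₁)

LR = 0.9500 / 0.0500
   = 19.00

The evidence is 19.00 times more likely if H₁ is true than if H₁ is false.
Since LR > 1, the evidence supports H₁ over ¬H₁.


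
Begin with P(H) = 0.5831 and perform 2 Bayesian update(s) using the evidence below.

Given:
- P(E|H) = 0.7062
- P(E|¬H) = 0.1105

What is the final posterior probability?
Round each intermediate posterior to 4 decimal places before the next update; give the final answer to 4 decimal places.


Sequential Bayesian updating:

Initial prior: P(H) = 0.5831

Update 1:
  P(E) = 0.7062 × 0.5831 + 0.1105 × 0.4169 = 0.41178522 + 0.04606745 = 0.45785267
  P(H|E) = 0.41178522 / 0.45785267 = 0.8994

Update 2:
  P(E) = 0.7062 × 0.8994 + 0.1105 × 0.1006 = 0.63515628 + 0.01111630 = 0.64627258
  P(H|E) = 0.63515628 / 0.64627258 = 0.9828

Final posterior: 0.9828


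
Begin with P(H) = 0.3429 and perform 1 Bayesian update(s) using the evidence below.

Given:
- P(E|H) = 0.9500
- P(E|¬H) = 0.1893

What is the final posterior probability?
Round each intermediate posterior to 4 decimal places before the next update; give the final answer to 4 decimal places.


Sequential Bayesian updating:

Initial prior: P(H) = 0.3429

Update 1:
  P(E) = 0.9500 × 0.3429 + 0.1893 × 0.6571 = 0.32575500 + 0.12438903 = 0.45014403
  P(H|E) = 0.32575500 / 0.45014403 = 0.7237

Final posterior: 0.7237


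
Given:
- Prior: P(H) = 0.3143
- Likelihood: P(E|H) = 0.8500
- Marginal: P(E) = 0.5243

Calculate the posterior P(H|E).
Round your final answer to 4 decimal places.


Using Bayes' theorem:

P(H|E) = P(E|H) × P(H) / P(E)
       = 0.8500 × 0.3143 / 0.5243
       = 0.26715500 / 0.5243
       = 0.5095

The evidence strengthens our belief in H.
Prior: 0.3143 → Posterior: 0.5095


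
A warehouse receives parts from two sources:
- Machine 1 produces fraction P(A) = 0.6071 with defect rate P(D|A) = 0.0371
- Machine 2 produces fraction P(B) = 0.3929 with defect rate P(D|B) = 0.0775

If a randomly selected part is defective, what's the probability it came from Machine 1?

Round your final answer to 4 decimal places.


Let A = from Machine 1, D = defective

Given:
- P(A) = 0.6071, P(B) = 0.3929
- P(D|A) = 0.0371, P(D|B) = 0.0775

Step 1: Find P(D)
P(D) = P(D|A)P(A) + P(D|B)P(B)
     = 0.0371 × 0.6071 + 0.0775 × 0.3929
     = 0.02252341 + 0.03044975
     = 0.05297316

Step 2: Apply Bayes' theorem
P(A|D) = P(D|A)P(A) / P(D)
       = 0.02252341 / 0.05297316
       = 0.4252


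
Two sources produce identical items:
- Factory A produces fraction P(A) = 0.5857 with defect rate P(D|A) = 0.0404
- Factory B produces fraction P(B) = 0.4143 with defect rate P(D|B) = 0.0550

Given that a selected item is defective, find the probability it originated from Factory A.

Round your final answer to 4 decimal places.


Let A = from Factory A, D = defective

Given:
- P(A) = 0.5857, P(B) = 0.4143
- P(D|A) = 0.0404, P(D|B) = 0.0550

Step 1: Find P(D)
P(D) = P(D|A)P(A) + P(D|B)P(B)
     = 0.0404 × 0.5857 + 0.0550 × 0.4143
     = 0.02366228 + 0.02278650
     = 0.04644878

Step 2: Apply Bayes' theorem
P(A|D) = P(D|A)P(A) / P(D)
       = 0.02366228 / 0.04644878
       = 0.5094


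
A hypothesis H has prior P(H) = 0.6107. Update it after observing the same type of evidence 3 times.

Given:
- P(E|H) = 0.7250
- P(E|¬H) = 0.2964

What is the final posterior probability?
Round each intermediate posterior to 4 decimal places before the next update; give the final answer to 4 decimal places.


Sequential Bayesian updating:

Initial prior: P(H) = 0.6107

Update 1:
  P(E) = 0.7250 × 0.6107 + 0.2964 × 0.3893 = 0.44275750 + 0.11538852 = 0.55814602
  P(H|E) = 0.44275750 / 0.55814602 = 0.7933

Update 2:
  P(E) = 0.7250 × 0.7933 + 0.2964 × 0.2067 = 0.57514250 + 0.06126588 = 0.63640838
  P(H|E) = 0.57514250 / 0.63640838 = 0.9037

Update 3:
  P(E) = 0.7250 × 0.9037 + 0.2964 × 0.0963 = 0.65518250 + 0.02854332 = 0.68372582
  P(H|E) = 0.65518250 / 0.68372582 = 0.9583

Final posterior: 0.9583


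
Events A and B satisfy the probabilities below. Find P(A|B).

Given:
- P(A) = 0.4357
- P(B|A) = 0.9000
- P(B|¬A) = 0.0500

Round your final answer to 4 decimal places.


Bayes' theorem: P(A|B) = P(B|A) × P(A) / P(B)

Step 1: Calculate P(B) using law of total probability
P(B) = P(B|A)P(A) + P(B|¬A)P(¬A)
     = 0.9000 × 0.4357 + 0.0500 × 0.5643
     = 0.39213000 + 0.02821500
     = 0.42034500

Step 2: Apply Bayes' theorem
P(A|B) = P(B|A) × P(A) / P(B)
       = 0.39213000 / 0.42034500
       = 0.9329


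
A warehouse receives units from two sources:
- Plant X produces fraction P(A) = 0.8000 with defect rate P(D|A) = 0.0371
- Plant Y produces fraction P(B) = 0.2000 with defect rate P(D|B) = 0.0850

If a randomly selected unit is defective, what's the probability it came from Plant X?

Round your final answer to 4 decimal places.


Let A = from Plant X, D = defective

Given:
- P(A) = 0.8000, P(B) = 0.2000
- P(D|A) = 0.0371, P(D|B) = 0.0850

Step 1: Find P(D)
P(D) = P(D|A)P(A) + P(D|B)P(B)
     = 0.0371 × 0.8000 + 0.0850 × 0.2000
     = 0.02968000 + 0.01700000
     = 0.04668000

Step 2: Apply Bayes' theorem
P(A|D) = P(D|A)P(A) / P(D)
       = 0.02968000 / 0.04668000
       = 0.6358


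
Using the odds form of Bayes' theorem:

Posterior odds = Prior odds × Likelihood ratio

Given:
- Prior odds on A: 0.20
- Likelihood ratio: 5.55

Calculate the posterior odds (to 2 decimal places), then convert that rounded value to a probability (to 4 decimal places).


Step 1: Calculate posterior odds
Posterior odds = Prior odds × LR
               = 0.20 × 5.55
               = 1.11

Step 2: Convert to probability
P(A|E) = Posterior odds / (1 + Posterior odds)
       = 1.11 / (1 + 1.11)
       = 1.11 / 2.11
       = 0.5261

The evidence increased P(A) from 0.1667 to 0.5261.


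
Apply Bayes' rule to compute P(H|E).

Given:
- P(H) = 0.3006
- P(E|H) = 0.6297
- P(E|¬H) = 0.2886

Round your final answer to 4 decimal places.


Bayes' theorem: P(H|E) = P(E|H) × P(H) / P(E)

Step 1: Calculate P(E) using law of total probability
P(E) = P(E|H)P(H) + P(E|¬H)P(¬H)
     = 0.6297 × 0.3006 + 0.2886 × 0.6994
     = 0.18928782 + 0.20184684
     = 0.39113466

Step 2: Apply Bayes' theorem
P(H|E) = P(E|H) × P(H) / P(E)
       = 0.18928782 / 0.39113466
       = 0.4839


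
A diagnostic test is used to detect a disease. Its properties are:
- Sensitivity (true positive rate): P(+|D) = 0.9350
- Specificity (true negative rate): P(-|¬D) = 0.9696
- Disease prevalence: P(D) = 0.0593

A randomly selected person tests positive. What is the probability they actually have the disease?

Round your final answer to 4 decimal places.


Let D = has disease, + = positive test

Given:
- P(D) = 0.0593 (prevalence)
- P(+|D) = 0.9350 (sensitivity)
- P(-|¬D) = 0.9696 (specificity)
- P(+|¬D) = 0.0304 (false positive rate = 1 - specificity)

Step 1: Find P(+)
P(+) = P(+|D)P(D) + P(+|¬D)P(¬D)
     = 0.9350 × 0.0593 + 0.0304 × 0.9407
     = 0.05544550 + 0.02859728
     = 0.08404278

Step 2: Apply Bayes' theorem for P(D|+)
P(D|+) = P(+|D)P(D) / P(+)
       = 0.05544550 / 0.08404278
       = 0.6597


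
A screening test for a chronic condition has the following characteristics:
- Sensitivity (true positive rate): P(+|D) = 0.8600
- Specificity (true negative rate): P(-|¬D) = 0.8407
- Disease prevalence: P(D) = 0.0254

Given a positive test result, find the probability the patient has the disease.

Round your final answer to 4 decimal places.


Let D = has disease, + = positive test

Given:
- P(D) = 0.0254 (prevalence)
- P(+|D) = 0.8600 (sensitivity)
- P(-|¬D) = 0.8407 (specificity)
- P(+|¬D) = 0.1593 (false positive rate = 1 - specificity)

Step 1: Find P(+)
P(+) = P(+|D)P(D) + P(+|¬D)P(¬D)
     = 0.8600 × 0.0254 + 0.1593 × 0.9746
     = 0.02184400 + 0.15525378
     = 0.17709778

Step 2: Apply Bayes' theorem for P(D|+)
P(D|+) = P(+|D)P(D) / P(+)
       = 0.02184400 / 0.17709778
       = 0.1233


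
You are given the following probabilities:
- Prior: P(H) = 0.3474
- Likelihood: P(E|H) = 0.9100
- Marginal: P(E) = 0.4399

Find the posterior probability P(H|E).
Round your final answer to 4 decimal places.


Using Bayes' theorem:

P(H|E) = P(E|H) × P(H) / P(E)
       = 0.9100 × 0.3474 / 0.4399
       = 0.31613400 / 0.4399
       = 0.7186

The evidence strengthens our belief in H.
Prior: 0.3474 → Posterior: 0.7186


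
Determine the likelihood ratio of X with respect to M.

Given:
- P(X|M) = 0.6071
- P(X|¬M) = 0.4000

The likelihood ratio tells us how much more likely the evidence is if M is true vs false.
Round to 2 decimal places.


Likelihood Ratio (LR) = P(X|M) / P(X|¬M)

LR = 0.6071 / 0.4000
   = 1.52

The evidence is 1.52 times more likely if M is true than if M is false.
Because LR exceeds 1, X is evidence for M.


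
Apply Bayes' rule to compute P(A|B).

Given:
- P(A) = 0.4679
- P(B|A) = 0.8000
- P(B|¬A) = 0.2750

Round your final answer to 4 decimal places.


Bayes' theorem: P(A|B) = P(B|A) × P(A) / P(B)

Step 1: Calculate P(B) using law of total probability
P(B) = P(B|A)P(A) + P(B|¬A)P(¬A)
     = 0.8000 × 0.4679 + 0.2750 × 0.5321
     = 0.37432000 + 0.14632750
     = 0.52064750

Step 2: Apply Bayes' theorem
P(A|B) = P(B|A) × P(A) / P(B)
       = 0.37432000 / 0.52064750
       = 0.7190


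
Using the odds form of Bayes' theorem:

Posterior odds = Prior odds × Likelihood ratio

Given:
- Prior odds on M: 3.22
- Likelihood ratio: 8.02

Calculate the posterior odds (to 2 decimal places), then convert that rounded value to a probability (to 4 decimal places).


Step 1: Calculate posterior odds
Posterior odds = Prior odds × LR
               = 3.22 × 8.02
               = 25.82

Step 2: Convert to probability
P(M|E) = Posterior odds / (1 + Posterior odds)
       = 25.82 / (1 + 25.82)
       = 25.82 / 26.82
       = 0.9627

The evidence increased P(M) from 0.7630 to 0.9627.


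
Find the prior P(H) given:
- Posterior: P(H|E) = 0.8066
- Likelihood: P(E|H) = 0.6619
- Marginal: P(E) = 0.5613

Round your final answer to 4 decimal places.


From Bayes' theorem: P(H|E) = P(E|H) × P(H) / P(E)

Rearranging for P(H):
P(H) = P(H|E) × P(E) / P(E|H)
     = 0.8066 × 0.5613 / 0.6619
     = 0.45274458 / 0.6619
     = 0.6840


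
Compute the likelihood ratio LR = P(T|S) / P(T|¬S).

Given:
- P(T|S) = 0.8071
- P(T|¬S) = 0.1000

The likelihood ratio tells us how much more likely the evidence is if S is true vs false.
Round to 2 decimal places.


Likelihood Ratio (LR) = P(T|S) / P(T|¬S)

LR = 0.8071 / 0.1000
   = 8.07

The evidence is 8.07 times more likely if S is true than if S is false.
LR > 1, so observing T raises the odds in favor of S.


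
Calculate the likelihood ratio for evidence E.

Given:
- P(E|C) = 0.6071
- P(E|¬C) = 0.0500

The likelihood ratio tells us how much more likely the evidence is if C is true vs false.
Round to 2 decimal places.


Likelihood Ratio (LR) = P(E|C) / P(E|¬C)

LR = 0.6071 / 0.0500
   = 12.14

The evidence is 12.14 times more likely if C is true than if C is false.
Since LR > 1, the evidence supports C over ¬C.
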